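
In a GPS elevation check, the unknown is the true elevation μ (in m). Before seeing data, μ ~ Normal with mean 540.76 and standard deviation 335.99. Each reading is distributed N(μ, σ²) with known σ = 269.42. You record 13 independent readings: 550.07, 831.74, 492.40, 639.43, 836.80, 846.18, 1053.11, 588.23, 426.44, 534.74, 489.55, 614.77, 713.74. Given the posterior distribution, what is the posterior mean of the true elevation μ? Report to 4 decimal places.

For Normal data with known variance σ², a Normal(μ₀, σ₀²) prior on μ is conjugate. Posterior precision = 1/σ₀² + n/σ²; posterior mean is the precision-weighted average of μ₀ and x̄.
Σxᵢ = 550.07 + 831.74 + 492.40 + 639.43 + 836.80 + 846.18 + 1053.11 + 588.23 + 426.44 + 534.74 + 489.55 + 614.77 + 713.74 = 8617.2, so n·x̄ = 8617.2.
σ₀² = 335.99² = 112889.2801, σ² = 269.42² = 72587.1364; σ² + n·σ₀² = 72587.1364 + 13·112889.2801 = 1540147.7777.
Posterior mean = (μ₀/σ₀² + n·x̄/σ²)/(1/σ₀² + n/σ²) = (σ²·μ₀ + σ₀²·n·x̄)/(σ² + n·σ₀²) = (72587.1364·540.76 + 112889.2801·8617.2)/1540147.7777 = 1012041724.357384/1540147.7777 = 657.1069.

657.1069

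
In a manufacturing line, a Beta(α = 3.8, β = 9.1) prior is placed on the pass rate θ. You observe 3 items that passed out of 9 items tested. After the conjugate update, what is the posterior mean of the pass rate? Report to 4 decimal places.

The Beta prior is conjugate to a Binomial/Bernoulli likelihood; the update adds successes to α and failures to β.
Posterior: Beta(α+k, β+n−k) = Beta(3.8+3, 9.1+6) = Beta(6.8, 15.1).
Posterior mean = α/(α+β) = 6.8/21.9 = 0.3105.

0.3105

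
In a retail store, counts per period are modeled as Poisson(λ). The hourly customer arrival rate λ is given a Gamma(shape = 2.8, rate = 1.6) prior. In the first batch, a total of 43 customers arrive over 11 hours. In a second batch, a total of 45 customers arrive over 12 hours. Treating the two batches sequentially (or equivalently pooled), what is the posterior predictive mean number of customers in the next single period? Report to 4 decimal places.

3.6911

With a Gamma(shape α, rate β) prior, the Poisson likelihood is conjugate: the posterior is Gamma(α + ΣXᵢ, β + n).
After batch 1: Gamma(α+S, β+n) = Gamma(2.8+43, 1.6+11) = Gamma(45.8, 12.6).
After batch 2: Gamma(α+S, β+n) = Gamma(45.8+45, 12.6+12) = Gamma(90.8, 24.6).
The predictive distribution for one future period is NegBinom with mean α/β = 3.6911.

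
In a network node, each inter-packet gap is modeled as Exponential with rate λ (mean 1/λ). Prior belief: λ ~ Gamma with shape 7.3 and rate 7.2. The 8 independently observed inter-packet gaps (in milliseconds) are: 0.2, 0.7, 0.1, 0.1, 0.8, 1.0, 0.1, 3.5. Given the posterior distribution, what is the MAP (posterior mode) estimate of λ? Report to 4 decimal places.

With a Gamma(shape α, rate β) prior on the exponential rate λ, the posterior after n observations with total T = Σxᵢ is Gamma(α+n, β+T).
Sum of observations T = 6.5 milliseconds; n = 8.
Posterior: Gamma(7.3+8, 7.2+6.5) = Gamma(15.3, 13.7).
Mode = (α−1)/β = 1.0438.

1.0438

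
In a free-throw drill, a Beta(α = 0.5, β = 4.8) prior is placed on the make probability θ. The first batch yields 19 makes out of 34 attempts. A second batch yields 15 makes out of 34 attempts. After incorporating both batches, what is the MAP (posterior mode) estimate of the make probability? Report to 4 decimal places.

The Beta prior is conjugate to a Binomial/Bernoulli likelihood; the update adds successes to α and failures to β.
After batch 1: Beta(0.5+19, 4.8+15) = Beta(19.5, 19.8).
After batch 2: Beta(19.5+15, 19.8+19) = Beta(34.5, 38.8).
Mode of Beta(a,b) for a,b>1 is (a−1)/(a+b−2) = 33.5/71.3 = 0.4698.

0.4698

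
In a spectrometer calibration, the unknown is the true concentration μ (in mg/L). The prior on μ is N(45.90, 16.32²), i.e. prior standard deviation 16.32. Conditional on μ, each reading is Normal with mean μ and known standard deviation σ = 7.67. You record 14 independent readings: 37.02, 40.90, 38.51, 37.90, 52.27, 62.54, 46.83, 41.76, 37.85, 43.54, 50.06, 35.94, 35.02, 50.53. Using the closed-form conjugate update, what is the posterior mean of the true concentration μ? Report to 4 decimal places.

For Normal data with known variance σ², a Normal(μ₀, σ₀²) prior on μ is conjugate. Posterior precision = 1/σ₀² + n/σ²; posterior mean is the precision-weighted average of μ₀ and x̄.
Σxᵢ = 37.02 + 40.90 + 38.51 + 37.90 + 52.27 + 62.54 + 46.83 + 41.76 + 37.85 + 43.54 + 50.06 + 35.94 + 35.02 + 50.53 = 610.67, so n·x̄ = 610.67.
σ₀² = 16.32² = 266.3424, σ² = 7.67² = 58.8289; σ² + n·σ₀² = 58.8289 + 14·266.3424 = 3787.6225.
Posterior mean = (μ₀/σ₀² + n·x̄/σ²)/(1/σ₀² + n/σ²) = (σ²·μ₀ + σ₀²·n·x̄)/(σ² + n·σ₀²) = (58.8289·45.90 + 266.3424·610.67)/3787.6225 = 165347.559918/3787.6225 = 43.6547.

43.6547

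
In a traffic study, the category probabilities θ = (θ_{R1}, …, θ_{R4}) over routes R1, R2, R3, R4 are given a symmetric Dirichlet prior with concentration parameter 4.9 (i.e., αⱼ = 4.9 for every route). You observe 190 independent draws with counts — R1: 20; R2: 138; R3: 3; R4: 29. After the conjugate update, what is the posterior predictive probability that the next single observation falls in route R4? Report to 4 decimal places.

0.1617

The Dirichlet prior is conjugate to the Multinomial likelihood: each posterior αⱼ = prior αⱼ + observed count nⱼ.
Posterior concentration: (24.9, 142.9, 7.9, 33.9), total = 209.6.
P(next = R4 | data) = α_{R4}/Σα = 0.1617.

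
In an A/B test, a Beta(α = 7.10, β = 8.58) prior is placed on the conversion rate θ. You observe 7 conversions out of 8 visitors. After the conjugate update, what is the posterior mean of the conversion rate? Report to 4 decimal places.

0.5954

The Beta prior is conjugate to a Binomial/Bernoulli likelihood; the update adds successes to α and failures to β.
Posterior: Beta(α+k, β+n−k) = Beta(7.10+7, 8.58+1) = Beta(14.10, 9.58).
Posterior mean = α/(α+β) = 14.10/23.68 = 0.5954.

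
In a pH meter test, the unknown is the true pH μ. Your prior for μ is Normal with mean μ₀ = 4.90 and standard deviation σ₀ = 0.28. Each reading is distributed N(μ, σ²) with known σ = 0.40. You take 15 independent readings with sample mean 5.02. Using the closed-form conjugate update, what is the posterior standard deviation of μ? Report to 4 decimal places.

0.0969

For Normal data with known variance σ², a Normal(μ₀, σ₀²) prior on μ is conjugate. Posterior precision = 1/σ₀² + n/σ²; posterior mean is the precision-weighted average of μ₀ and x̄.
σ₀² = 0.28² = 0.0784, σ² = 0.40² = 0.16; σ² + n·σ₀² = 0.16 + 15·0.0784 = 1.336.
Posterior precision = 1/σ₀² + n/σ² = 1/0.0784 + 15/0.16 = (σ² + n·σ₀²)/(σ₀²σ²) = 1.336/(0.0784·0.16); posterior variance σₙ² = σ₀²σ²/(σ² + n·σ₀²) = 0.0784·0.16/1.336 = 0.009389.
Posterior SD = √σₙ² = √(0.0784·0.16/1.336) = 0.0969.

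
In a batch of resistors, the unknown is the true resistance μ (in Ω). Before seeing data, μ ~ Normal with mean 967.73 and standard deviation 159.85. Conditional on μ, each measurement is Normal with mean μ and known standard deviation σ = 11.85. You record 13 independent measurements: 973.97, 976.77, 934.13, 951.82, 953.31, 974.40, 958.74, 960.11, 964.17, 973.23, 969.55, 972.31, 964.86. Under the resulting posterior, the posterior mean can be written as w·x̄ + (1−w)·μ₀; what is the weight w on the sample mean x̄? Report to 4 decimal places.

0.9996

For Normal data with known variance σ², a Normal(μ₀, σ₀²) prior on μ is conjugate. Posterior precision = 1/σ₀² + n/σ²; posterior mean is the precision-weighted average of μ₀ and x̄.
σ₀² = 159.85² = 25552.0225, σ² = 11.85² = 140.4225. Prior precision 1/σ₀² = 1/25552.0225; data precision n/σ² = 13/140.4225.
w = (n/σ²)/(1/σ₀² + n/σ²) = n·σ₀²/(σ² + n·σ₀²) = 13·25552.0225/(140.4225 + 13·25552.0225) = 332176.2925/332316.715 = 0.9996.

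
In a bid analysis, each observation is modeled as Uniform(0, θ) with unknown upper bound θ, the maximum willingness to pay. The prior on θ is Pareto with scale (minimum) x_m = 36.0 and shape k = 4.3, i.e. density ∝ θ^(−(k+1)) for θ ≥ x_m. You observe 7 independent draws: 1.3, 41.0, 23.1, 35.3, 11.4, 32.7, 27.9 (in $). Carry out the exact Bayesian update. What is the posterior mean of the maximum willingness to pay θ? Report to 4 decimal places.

A Pareto(scale x_m, shape k) prior on the upper bound θ of Uniform(0, θ) is conjugate: posterior is Pareto(max(x_m, max xᵢ), k + n).
Sample maximum = 41.0; prior scale x_m = 36.0 → posterior scale = max = 41.0.
Posterior shape = 4.3 + 7 = 11.3.
E[θ|data] = k·x_m/(k−1) = 11.3·41.0/10.3 = 44.9806.

44.9806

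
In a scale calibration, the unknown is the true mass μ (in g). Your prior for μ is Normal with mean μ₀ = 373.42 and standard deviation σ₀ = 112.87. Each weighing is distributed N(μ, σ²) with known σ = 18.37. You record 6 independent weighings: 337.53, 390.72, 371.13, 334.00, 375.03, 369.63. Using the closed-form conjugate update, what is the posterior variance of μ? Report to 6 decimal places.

55.995608

For Normal data with known variance σ², a Normal(μ₀, σ₀²) prior on μ is conjugate. Posterior precision = 1/σ₀² + n/σ²; posterior mean is the precision-weighted average of μ₀ and x̄.
σ₀² = 112.87² = 12739.6369, σ² = 18.37² = 337.4569; σ² + n·σ₀² = 337.4569 + 6·12739.6369 = 76775.2783.
Posterior precision = 1/σ₀² + n/σ² = 1/12739.6369 + 6/337.4569 = (σ² + n·σ₀²)/(σ₀²σ²) = 76775.2783/(12739.6369·337.4569); posterior variance σₙ² = σ₀²σ²/(σ² + n·σ₀²) = 12739.6369·337.4569/76775.2783 = 55.995608.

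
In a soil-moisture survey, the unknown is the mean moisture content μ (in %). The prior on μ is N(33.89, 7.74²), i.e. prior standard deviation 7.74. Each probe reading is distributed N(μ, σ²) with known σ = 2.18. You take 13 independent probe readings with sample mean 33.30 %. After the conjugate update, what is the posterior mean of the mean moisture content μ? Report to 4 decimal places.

33.3036

For Normal data with known variance σ², a Normal(μ₀, σ₀²) prior on μ is conjugate. Posterior precision = 1/σ₀² + n/σ²; posterior mean is the precision-weighted average of μ₀ and x̄.
n·x̄ = 13·33.30 = 432.9.
σ₀² = 7.74² = 59.9076, σ² = 2.18² = 4.7524; σ² + n·σ₀² = 4.7524 + 13·59.9076 = 783.5512.
Posterior mean = (μ₀/σ₀² + n·x̄/σ²)/(1/σ₀² + n/σ²) = (σ²·μ₀ + σ₀²·n·x̄)/(σ² + n·σ₀²) = (4.7524·33.89 + 59.9076·432.9)/783.5512 = 26095.058876/783.5512 = 33.3036.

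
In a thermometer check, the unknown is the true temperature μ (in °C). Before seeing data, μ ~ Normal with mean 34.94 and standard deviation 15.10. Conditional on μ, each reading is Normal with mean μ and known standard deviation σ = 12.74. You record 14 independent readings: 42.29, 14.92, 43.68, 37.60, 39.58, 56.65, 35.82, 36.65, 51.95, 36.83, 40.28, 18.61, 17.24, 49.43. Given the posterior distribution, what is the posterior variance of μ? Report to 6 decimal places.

11.032444

For Normal data with known variance σ², a Normal(μ₀, σ₀²) prior on μ is conjugate. Posterior precision = 1/σ₀² + n/σ²; posterior mean is the precision-weighted average of μ₀ and x̄.
σ₀² = 15.10² = 228.01, σ² = 12.74² = 162.3076; σ² + n·σ₀² = 162.3076 + 14·228.01 = 3354.4476.
Posterior precision = 1/σ₀² + n/σ² = 1/228.01 + 14/162.3076 = (σ² + n·σ₀²)/(σ₀²σ²) = 3354.4476/(228.01·162.3076); posterior variance σₙ² = σ₀²σ²/(σ² + n·σ₀²) = 228.01·162.3076/3354.4476 = 11.032444.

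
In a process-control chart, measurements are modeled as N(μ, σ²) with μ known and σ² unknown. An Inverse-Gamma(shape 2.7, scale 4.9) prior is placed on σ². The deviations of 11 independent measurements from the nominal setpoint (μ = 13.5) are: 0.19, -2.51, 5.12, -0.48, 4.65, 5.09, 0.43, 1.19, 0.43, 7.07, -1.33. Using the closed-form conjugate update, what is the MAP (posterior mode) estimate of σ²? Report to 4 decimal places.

7.8071

With known mean μ and an Inverse-Gamma(α, β) prior on σ², the Normal likelihood is conjugate: posterior is Inv-Gamma(α + n/2, β + Σ(xᵢ−μ)²/2).
Σ(xᵢ−μ)² = (0.19)² + (-2.51)² + (5.12)² + (-0.48)² + (4.65)² + (5.09)² + (0.43)² + (1.19)² + (0.43)² + (7.07)² + (-1.33)² = 133.8513.
Posterior: Inv-Gamma(2.7 + 11/2, 4.9 + 133.8513/2) = Inv-Gamma(8.20, 71.82565).
Mode = β/(α+1) = 71.82565/9.20 = 7.8071.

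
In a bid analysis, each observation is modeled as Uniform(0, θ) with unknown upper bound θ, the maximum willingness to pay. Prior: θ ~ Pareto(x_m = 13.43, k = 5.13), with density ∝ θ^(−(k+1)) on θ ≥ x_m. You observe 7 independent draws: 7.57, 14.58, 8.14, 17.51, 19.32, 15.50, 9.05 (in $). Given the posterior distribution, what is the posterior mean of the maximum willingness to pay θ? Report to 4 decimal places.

A Pareto(scale x_m, shape k) prior on the upper bound θ of Uniform(0, θ) is conjugate: posterior is Pareto(max(x_m, max xᵢ), k + n).
Sample maximum = 19.32; prior scale x_m = 13.43 → posterior scale = max = 19.32.
Posterior shape = 5.13 + 7 = 12.13.
E[θ|data] = k·x_m/(k−1) = 12.13·19.32/11.13 = 21.0558.

21.0558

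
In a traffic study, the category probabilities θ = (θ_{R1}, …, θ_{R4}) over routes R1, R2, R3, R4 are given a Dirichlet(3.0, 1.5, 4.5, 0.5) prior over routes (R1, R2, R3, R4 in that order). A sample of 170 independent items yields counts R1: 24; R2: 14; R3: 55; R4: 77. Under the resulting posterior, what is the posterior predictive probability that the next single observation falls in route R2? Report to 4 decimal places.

0.0864

The Dirichlet prior is conjugate to the Multinomial likelihood: each posterior αⱼ = prior αⱼ + observed count nⱼ.
Posterior concentration: (27.0, 15.5, 59.5, 77.5), total = 179.5.
P(next = R2 | data) = α_{R2}/Σα = 0.0864.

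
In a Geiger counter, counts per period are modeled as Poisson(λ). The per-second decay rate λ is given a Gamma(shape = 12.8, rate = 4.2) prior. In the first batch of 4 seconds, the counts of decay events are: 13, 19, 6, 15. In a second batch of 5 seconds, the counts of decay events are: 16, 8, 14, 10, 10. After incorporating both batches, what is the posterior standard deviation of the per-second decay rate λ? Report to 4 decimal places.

0.8429

With a Gamma(shape α, rate β) prior, the Poisson likelihood is conjugate: the posterior is Gamma(α + ΣXᵢ, β + n).
Batch 1: sum of counts S = 53 over n = 4 seconds.
After batch 1: Gamma(α+S, β+n) = Gamma(12.8+53, 4.2+4) = Gamma(65.8, 8.2).
Batch 2: sum of counts S = 58 over n = 5 seconds.
After batch 2: Gamma(α+S, β+n) = Gamma(65.8+58, 8.2+5) = Gamma(123.8, 13.2).
SD = √α/β = √123.8/13.2 = 0.8429.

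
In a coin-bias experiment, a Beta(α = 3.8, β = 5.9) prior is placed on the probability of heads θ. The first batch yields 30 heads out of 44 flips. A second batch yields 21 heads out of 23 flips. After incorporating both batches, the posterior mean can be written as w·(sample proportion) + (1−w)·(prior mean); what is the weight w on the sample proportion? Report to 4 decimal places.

The Beta prior is conjugate to a Binomial/Bernoulli likelihood; the update adds successes to α and failures to β.
Total number of flips: n = 44 + 23 = 67.
Posterior mean = (α₀+k)/(α₀+β₀+n) = [n/(α₀+β₀+n)]·(k/n) + [(α₀+β₀)/(α₀+β₀+n)]·α₀/(α₀+β₀), so only n and the prior enter the weight.
The weight on the data is w = n/(α₀+β₀+n) = 67/(3.8+5.9+67) = 67/76.7 = 0.8735.

0.8735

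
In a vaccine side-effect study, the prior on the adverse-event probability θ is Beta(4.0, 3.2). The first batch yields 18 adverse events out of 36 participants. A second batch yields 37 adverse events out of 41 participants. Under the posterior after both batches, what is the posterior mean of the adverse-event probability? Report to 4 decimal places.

The Beta prior is conjugate to a Binomial/Bernoulli likelihood; the update adds successes to α and failures to β.
After batch 1: Beta(4.0+18, 3.2+18) = Beta(22.0, 21.2).
After batch 2: Beta(22.0+37, 21.2+4) = Beta(59.0, 25.2).
Posterior mean = α/(α+β) = 59.0/84.2 = 0.7007.

0.7007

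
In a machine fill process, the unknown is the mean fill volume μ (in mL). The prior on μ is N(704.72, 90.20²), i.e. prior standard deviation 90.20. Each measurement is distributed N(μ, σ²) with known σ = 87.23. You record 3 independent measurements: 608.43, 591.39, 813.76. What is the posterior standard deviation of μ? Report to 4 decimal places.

For Normal data with known variance σ², a Normal(μ₀, σ₀²) prior on μ is conjugate. Posterior precision = 1/σ₀² + n/σ²; posterior mean is the precision-weighted average of μ₀ and x̄.
σ₀² = 90.20² = 8136.04, σ² = 87.23² = 7609.0729; σ² + n·σ₀² = 7609.0729 + 3·8136.04 = 32017.1929.
Posterior precision = 1/σ₀² + n/σ² = 1/8136.04 + 3/7609.0729 = (σ² + n·σ₀²)/(σ₀²σ²) = 32017.1929/(8136.04·7609.0729); posterior variance σₙ² = σ₀²σ²/(σ² + n·σ₀²) = 8136.04·7609.0729/32017.1929 = 1933.577427.
Posterior SD = √σₙ² = √(8136.04·7609.0729/32017.1929) = 43.9725.

43.9725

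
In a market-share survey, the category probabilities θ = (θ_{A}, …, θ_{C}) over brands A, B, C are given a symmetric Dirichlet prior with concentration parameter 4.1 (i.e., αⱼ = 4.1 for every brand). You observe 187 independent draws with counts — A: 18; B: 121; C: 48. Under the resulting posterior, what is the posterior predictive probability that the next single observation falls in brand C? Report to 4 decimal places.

The Dirichlet prior is conjugate to the Multinomial likelihood: each posterior αⱼ = prior αⱼ + observed count nⱼ.
Posterior concentration: (22.1, 125.1, 52.1), total = 199.3.
P(next = C | data) = α_{C}/Σα = 0.2614.

0.2614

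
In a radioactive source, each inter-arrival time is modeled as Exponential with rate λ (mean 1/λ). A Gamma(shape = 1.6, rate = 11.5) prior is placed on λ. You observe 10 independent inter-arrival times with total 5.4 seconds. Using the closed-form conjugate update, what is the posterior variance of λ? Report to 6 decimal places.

With a Gamma(shape α, rate β) prior on the exponential rate λ, the posterior after n observations with total T = Σxᵢ is Gamma(α+n, β+T).
Posterior: Gamma(1.6+10, 11.5+5.4) = Gamma(11.6, 16.9).
Var = α/β² = 0.040615.

0.040615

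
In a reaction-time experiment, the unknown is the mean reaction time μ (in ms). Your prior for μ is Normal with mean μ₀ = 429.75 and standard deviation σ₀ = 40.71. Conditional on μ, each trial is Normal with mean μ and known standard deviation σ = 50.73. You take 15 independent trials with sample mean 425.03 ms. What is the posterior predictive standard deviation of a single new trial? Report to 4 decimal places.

52.2399

For Normal data with known variance σ², a Normal(μ₀, σ₀²) prior on μ is conjugate. Posterior precision = 1/σ₀² + n/σ²; posterior mean is the precision-weighted average of μ₀ and x̄.
σ₀² = 40.71² = 1657.3041, σ² = 50.73² = 2573.5329; σ² + n·σ₀² = 2573.5329 + 15·1657.3041 = 27433.0944.
Posterior precision = 1/σ₀² + n/σ² = 1/1657.3041 + 15/2573.5329 = (σ² + n·σ₀²)/(σ₀²σ²) = 27433.0944/(1657.3041·2573.5329); posterior variance σₙ² = σ₀²σ²/(σ² + n·σ₀²) = 1657.3041·2573.5329/27433.0944 = 155.473771.
Predictive variance for one new observation = σₙ² + σ² = 1657.3041·2573.5329/27433.0944 + 2573.5329 = σ²·(σ₀² + 27433.0944)/27433.0944 = 2573.5329·29090.3985/27433.0944 = 2729.006671; SD = √(2573.5329·29090.3985/27433.0944) = 52.2399.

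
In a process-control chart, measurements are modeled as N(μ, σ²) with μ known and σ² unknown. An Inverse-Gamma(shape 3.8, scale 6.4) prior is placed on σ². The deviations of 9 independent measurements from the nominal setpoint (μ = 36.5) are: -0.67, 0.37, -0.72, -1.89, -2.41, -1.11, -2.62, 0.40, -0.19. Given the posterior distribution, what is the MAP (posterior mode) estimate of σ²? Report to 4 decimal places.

With known mean μ and an Inverse-Gamma(α, β) prior on σ², the Normal likelihood is conjugate: posterior is Inv-Gamma(α + n/2, β + Σ(xᵢ−μ)²/2).
Σ(xᵢ−μ)² = (-0.67)² + (0.37)² + (-0.72)² + (-1.89)² + (-2.41)² + (-1.11)² + (-2.62)² + (0.40)² + (-0.19)² = 18.7770.
Posterior: Inv-Gamma(3.8 + 9/2, 6.4 + 18.7770/2) = Inv-Gamma(8.30, 15.78850).
Mode = β/(α+1) = 15.78850/9.30 = 1.6977.

1.6977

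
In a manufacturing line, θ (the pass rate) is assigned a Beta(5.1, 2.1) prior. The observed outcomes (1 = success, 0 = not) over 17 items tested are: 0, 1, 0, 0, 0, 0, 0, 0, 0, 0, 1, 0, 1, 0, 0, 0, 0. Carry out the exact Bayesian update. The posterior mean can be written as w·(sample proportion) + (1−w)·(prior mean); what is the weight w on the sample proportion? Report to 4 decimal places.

0.7025

The Beta prior is conjugate to a Binomial/Bernoulli likelihood; the update adds successes to α and failures to β.
Posterior mean = (α₀+k)/(α₀+β₀+n) = [n/(α₀+β₀+n)]·(k/n) + [(α₀+β₀)/(α₀+β₀+n)]·α₀/(α₀+β₀), so only n and the prior enter the weight.
The weight on the data is w = n/(α₀+β₀+n) = 17/(5.1+2.1+17) = 17/24.2 = 0.7025.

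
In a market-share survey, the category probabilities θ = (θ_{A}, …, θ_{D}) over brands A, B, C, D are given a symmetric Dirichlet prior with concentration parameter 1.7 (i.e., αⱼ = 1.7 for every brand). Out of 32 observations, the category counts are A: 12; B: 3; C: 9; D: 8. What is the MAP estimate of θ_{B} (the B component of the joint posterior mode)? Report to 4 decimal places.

0.1063

The Dirichlet prior is conjugate to the Multinomial likelihood: each posterior αⱼ = prior αⱼ + observed count nⱼ.
Posterior concentration: (13.7, 4.7, 10.7, 9.7), total = 38.8.
Joint mode component: (α_{B}−1)/(Σα−K) = 3.7/34.8 = 0.1063.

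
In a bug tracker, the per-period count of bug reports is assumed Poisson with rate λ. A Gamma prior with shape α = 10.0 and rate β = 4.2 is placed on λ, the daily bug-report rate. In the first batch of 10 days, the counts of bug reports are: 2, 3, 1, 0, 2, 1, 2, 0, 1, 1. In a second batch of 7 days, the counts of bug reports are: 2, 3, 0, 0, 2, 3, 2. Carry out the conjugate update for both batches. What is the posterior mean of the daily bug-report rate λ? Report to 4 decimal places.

With a Gamma(shape α, rate β) prior, the Poisson likelihood is conjugate: the posterior is Gamma(α + ΣXᵢ, β + n).
Batch 1: sum of counts S = 13 over n = 10 days.
After batch 1: Gamma(α+S, β+n) = Gamma(10.0+13, 4.2+10) = Gamma(23.0, 14.2).
Batch 2: sum of counts S = 12 over n = 7 days.
After batch 2: Gamma(α+S, β+n) = Gamma(23.0+12, 14.2+7) = Gamma(35.0, 21.2).
Posterior mean = α/β = 35.0/21.2 = 1.6509.

1.6509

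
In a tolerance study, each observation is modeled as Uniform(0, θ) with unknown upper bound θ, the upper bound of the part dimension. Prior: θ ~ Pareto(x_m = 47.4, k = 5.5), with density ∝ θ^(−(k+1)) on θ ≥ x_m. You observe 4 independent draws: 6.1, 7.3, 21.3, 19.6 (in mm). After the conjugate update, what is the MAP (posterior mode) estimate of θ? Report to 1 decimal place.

47.4

A Pareto(scale x_m, shape k) prior on the upper bound θ of Uniform(0, θ) is conjugate: posterior is Pareto(max(x_m, max xᵢ), k + n).
Sample maximum = 21.3; prior scale x_m = 47.4 → posterior scale = max = 47.4.
Posterior shape = 5.5 + 4 = 9.5.
The Pareto density is decreasing on [x_m, ∞), so the mode is x_m = 47.4.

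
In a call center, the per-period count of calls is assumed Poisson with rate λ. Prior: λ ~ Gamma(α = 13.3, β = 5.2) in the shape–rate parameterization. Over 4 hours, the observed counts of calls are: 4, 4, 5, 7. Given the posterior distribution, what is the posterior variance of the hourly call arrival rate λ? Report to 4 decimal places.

0.3934

With a Gamma(shape α, rate β) prior, the Poisson likelihood is conjugate: the posterior is Gamma(α + ΣXᵢ, β + n).
Sum of counts S = 20 over n = 4 hours.
Posterior: Gamma(α+S, β+n) = Gamma(13.3+20, 5.2+4) = Gamma(33.3, 9.2).
Var = α/β² = 33.3/9.2² = 0.3934.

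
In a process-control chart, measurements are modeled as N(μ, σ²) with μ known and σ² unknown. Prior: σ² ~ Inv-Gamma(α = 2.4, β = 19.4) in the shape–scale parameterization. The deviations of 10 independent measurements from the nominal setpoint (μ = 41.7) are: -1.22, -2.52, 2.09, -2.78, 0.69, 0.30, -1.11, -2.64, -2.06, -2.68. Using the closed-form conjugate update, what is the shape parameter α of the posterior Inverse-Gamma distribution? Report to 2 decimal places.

7.40

With known mean μ and an Inverse-Gamma(α, β) prior on σ², the Normal likelihood is conjugate: posterior is Inv-Gamma(α + n/2, β + Σ(xᵢ−μ)²/2).
Σ(xᵢ−μ)² = (-1.22)² + (-2.52)² + (2.09)² + (-2.78)² + (0.69)² + (0.30)² + (-1.11)² + (-2.64)² + (-2.06)² + (-2.68)² = 40.1291.
Posterior: Inv-Gamma(2.4 + 10/2, 19.4 + 40.1291/2) = Inv-Gamma(7.40, 39.46455).
Posterior α = 7.40.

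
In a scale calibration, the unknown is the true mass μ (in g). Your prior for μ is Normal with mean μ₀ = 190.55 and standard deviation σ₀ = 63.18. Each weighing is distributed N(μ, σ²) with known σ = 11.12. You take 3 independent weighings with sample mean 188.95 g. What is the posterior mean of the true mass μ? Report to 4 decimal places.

For Normal data with known variance σ², a Normal(μ₀, σ₀²) prior on μ is conjugate. Posterior precision = 1/σ₀² + n/σ²; posterior mean is the precision-weighted average of μ₀ and x̄.
n·x̄ = 3·188.95 = 566.85.
σ₀² = 63.18² = 3991.7124, σ² = 11.12² = 123.6544; σ² + n·σ₀² = 123.6544 + 3·3991.7124 = 12098.7916.
Posterior mean = (μ₀/σ₀² + n·x̄/σ²)/(1/σ₀² + n/σ²) = (σ²·μ₀ + σ₀²·n·x̄)/(σ² + n·σ₀²) = (123.6544·190.55 + 3991.7124·566.85)/12098.7916 = 2286264.51986/12098.7916 = 188.9664.

188.9664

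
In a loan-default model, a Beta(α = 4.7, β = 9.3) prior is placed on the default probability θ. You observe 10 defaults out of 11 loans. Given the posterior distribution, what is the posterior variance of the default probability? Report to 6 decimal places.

The Beta prior is conjugate to a Binomial/Bernoulli likelihood; the update adds successes to α and failures to β.
Posterior: Beta(α+k, β+n−k) = Beta(4.7+10, 9.3+1) = Beta(14.7, 10.3).
Var = αβ/((α+β)²(α+β+1)) = 14.7·10.3/(25.0²·26.0) = 0.009318.

0.009318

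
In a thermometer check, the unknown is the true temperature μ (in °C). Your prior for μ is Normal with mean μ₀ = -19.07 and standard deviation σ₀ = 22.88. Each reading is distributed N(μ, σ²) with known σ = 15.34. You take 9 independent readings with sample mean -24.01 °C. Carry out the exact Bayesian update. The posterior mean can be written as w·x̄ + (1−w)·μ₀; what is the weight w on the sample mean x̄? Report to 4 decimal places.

0.9524

For Normal data with known variance σ², a Normal(μ₀, σ₀²) prior on μ is conjugate. Posterior precision = 1/σ₀² + n/σ²; posterior mean is the precision-weighted average of μ₀ and x̄.
σ₀² = 22.88² = 523.4944, σ² = 15.34² = 235.3156. Prior precision 1/σ₀² = 1/523.4944; data precision n/σ² = 9/235.3156.
w = (n/σ²)/(1/σ₀² + n/σ²) = n·σ₀²/(σ² + n·σ₀²) = 9·523.4944/(235.3156 + 9·523.4944) = 4711.4496/4946.7652 = 0.9524.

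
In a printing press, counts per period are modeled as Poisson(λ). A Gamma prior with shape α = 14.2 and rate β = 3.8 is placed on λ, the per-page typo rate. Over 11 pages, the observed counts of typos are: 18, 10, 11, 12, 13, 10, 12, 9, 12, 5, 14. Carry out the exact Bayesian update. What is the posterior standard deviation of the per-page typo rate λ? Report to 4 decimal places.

0.8000

With a Gamma(shape α, rate β) prior, the Poisson likelihood is conjugate: the posterior is Gamma(α + ΣXᵢ, β + n).
Sum of counts S = 126 over n = 11 pages.
Posterior: Gamma(α+S, β+n) = Gamma(14.2+126, 3.8+11) = Gamma(140.2, 14.8).
SD = √α/β = √140.2/14.8 = 0.8000.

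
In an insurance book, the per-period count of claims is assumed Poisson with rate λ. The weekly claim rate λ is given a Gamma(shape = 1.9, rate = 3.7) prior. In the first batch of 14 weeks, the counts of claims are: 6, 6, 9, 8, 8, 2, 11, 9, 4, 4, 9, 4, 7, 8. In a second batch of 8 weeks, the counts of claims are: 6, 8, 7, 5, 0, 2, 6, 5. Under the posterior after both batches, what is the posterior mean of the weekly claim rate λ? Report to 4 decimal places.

5.2879

With a Gamma(shape α, rate β) prior, the Poisson likelihood is conjugate: the posterior is Gamma(α + ΣXᵢ, β + n).
Batch 1: sum of counts S = 95 over n = 14 weeks.
After batch 1: Gamma(α+S, β+n) = Gamma(1.9+95, 3.7+14) = Gamma(96.9, 17.7).
Batch 2: sum of counts S = 39 over n = 8 weeks.
After batch 2: Gamma(α+S, β+n) = Gamma(96.9+39, 17.7+8) = Gamma(135.9, 25.7).
Posterior mean = α/β = 135.9/25.7 = 5.2879.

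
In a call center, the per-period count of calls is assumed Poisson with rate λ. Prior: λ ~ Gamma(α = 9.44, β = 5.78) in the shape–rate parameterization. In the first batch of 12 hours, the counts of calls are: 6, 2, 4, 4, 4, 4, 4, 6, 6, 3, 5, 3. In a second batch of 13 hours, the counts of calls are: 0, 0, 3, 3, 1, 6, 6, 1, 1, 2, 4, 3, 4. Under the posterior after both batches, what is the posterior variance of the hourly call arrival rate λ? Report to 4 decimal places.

0.0997

With a Gamma(shape α, rate β) prior, the Poisson likelihood is conjugate: the posterior is Gamma(α + ΣXᵢ, β + n).
Batch 1: sum of counts S = 51 over n = 12 hours.
After batch 1: Gamma(α+S, β+n) = Gamma(9.44+51, 5.78+12) = Gamma(60.44, 17.78).
Batch 2: sum of counts S = 34 over n = 13 hours.
After batch 2: Gamma(α+S, β+n) = Gamma(60.44+34, 17.78+13) = Gamma(94.44, 30.78).
Var = α/β² = 94.44/30.78² = 0.0997.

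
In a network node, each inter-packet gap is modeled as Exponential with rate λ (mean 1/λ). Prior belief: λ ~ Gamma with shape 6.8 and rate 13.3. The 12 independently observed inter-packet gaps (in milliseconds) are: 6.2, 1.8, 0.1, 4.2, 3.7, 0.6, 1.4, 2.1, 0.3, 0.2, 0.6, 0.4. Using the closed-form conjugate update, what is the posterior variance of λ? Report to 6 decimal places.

0.015435

With a Gamma(shape α, rate β) prior on the exponential rate λ, the posterior after n observations with total T = Σxᵢ is Gamma(α+n, β+T).
Sum of observations T = 21.6 milliseconds; n = 12.
Posterior: Gamma(6.8+12, 13.3+21.6) = Gamma(18.8, 34.9).
Var = α/β² = 0.015435.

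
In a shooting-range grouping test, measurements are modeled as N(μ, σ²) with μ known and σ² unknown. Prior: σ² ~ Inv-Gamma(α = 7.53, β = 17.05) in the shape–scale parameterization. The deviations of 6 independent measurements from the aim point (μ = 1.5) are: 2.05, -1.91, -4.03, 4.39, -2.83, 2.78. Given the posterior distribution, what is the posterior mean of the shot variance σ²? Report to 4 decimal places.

4.8899

With known mean μ and an Inverse-Gamma(α, β) prior on σ², the Normal likelihood is conjugate: posterior is Inv-Gamma(α + n/2, β + Σ(xᵢ−μ)²/2).
Σ(xᵢ−μ)² = (2.05)² + (-1.91)² + (-4.03)² + (4.39)² + (-2.83)² + (2.78)² = 59.1009.
Posterior: Inv-Gamma(7.53 + 6/2, 17.05 + 59.1009/2) = Inv-Gamma(10.53, 46.60045).
E[σ²|data] = β/(α−1) = 46.60045/9.53 = 4.8899.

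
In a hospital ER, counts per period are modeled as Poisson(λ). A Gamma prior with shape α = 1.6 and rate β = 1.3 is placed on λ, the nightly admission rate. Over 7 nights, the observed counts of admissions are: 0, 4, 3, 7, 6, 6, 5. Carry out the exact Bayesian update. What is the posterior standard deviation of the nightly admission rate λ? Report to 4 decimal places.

0.6879

With a Gamma(shape α, rate β) prior, the Poisson likelihood is conjugate: the posterior is Gamma(α + ΣXᵢ, β + n).
Sum of counts S = 31 over n = 7 nights.
Posterior: Gamma(α+S, β+n) = Gamma(1.6+31, 1.3+7) = Gamma(32.6, 8.3).
SD = √α/β = √32.6/8.3 = 0.6879.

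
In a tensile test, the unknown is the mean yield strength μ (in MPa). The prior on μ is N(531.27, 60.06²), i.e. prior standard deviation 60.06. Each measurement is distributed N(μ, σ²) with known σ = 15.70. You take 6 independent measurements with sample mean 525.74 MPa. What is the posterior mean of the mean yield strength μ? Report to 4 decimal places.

525.8023

For Normal data with known variance σ², a Normal(μ₀, σ₀²) prior on μ is conjugate. Posterior precision = 1/σ₀² + n/σ²; posterior mean is the precision-weighted average of μ₀ and x̄.
n·x̄ = 6·525.74 = 3154.44.
σ₀² = 60.06² = 3607.2036, σ² = 15.70² = 246.49; σ² + n·σ₀² = 246.49 + 6·3607.2036 = 21889.7116.
Posterior mean = (μ₀/σ₀² + n·x̄/σ²)/(1/σ₀² + n/σ²) = (σ²·μ₀ + σ₀²·n·x̄)/(σ² + n·σ₀²) = (246.49·531.27 + 3607.2036·3154.44)/21889.7116 = 11509660.066284/21889.7116 = 525.8023.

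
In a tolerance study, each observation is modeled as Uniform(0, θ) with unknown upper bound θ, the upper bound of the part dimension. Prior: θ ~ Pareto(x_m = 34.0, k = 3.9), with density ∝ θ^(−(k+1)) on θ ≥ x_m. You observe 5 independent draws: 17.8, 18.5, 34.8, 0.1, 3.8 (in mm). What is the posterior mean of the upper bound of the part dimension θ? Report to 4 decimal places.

39.2051

A Pareto(scale x_m, shape k) prior on the upper bound θ of Uniform(0, θ) is conjugate: posterior is Pareto(max(x_m, max xᵢ), k + n).
Sample maximum = 34.8; prior scale x_m = 34.0 → posterior scale = max = 34.8.
Posterior shape = 3.9 + 5 = 8.9.
E[θ|data] = k·x_m/(k−1) = 8.9·34.8/7.9 = 39.2051.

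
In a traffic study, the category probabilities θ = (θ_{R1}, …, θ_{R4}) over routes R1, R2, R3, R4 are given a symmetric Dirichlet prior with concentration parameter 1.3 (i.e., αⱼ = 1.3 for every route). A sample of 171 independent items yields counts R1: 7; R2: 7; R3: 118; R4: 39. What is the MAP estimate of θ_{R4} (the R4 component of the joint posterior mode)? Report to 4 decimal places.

The Dirichlet prior is conjugate to the Multinomial likelihood: each posterior αⱼ = prior αⱼ + observed count nⱼ.
Posterior concentration: (8.3, 8.3, 119.3, 40.3), total = 176.2.
Joint mode component: (α_{R4}−1)/(Σα−K) = 39.3/172.2 = 0.2282.

0.2282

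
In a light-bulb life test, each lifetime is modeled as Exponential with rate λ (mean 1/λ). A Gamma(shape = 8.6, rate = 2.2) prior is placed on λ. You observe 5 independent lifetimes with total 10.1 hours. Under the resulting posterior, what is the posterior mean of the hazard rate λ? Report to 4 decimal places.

1.1057

With a Gamma(shape α, rate β) prior on the exponential rate λ, the posterior after n observations with total T = Σxᵢ is Gamma(α+n, β+T).
Posterior: Gamma(8.6+5, 2.2+10.1) = Gamma(13.6, 12.3).
Posterior mean of λ = α/β = 13.6/12.3 = 1.1057.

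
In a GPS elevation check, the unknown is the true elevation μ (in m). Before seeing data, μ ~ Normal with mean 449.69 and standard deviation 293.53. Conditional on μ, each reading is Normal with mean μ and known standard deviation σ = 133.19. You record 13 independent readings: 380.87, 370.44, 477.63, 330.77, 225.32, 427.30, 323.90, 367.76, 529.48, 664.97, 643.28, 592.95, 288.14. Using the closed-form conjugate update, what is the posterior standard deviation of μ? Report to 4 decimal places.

For Normal data with known variance σ², a Normal(μ₀, σ₀²) prior on μ is conjugate. Posterior precision = 1/σ₀² + n/σ²; posterior mean is the precision-weighted average of μ₀ and x̄.
σ₀² = 293.53² = 86159.8609, σ² = 133.19² = 17739.5761; σ² + n·σ₀² = 17739.5761 + 13·86159.8609 = 1137817.7678.
Posterior precision = 1/σ₀² + n/σ² = 1/86159.8609 + 13/17739.5761 = (σ² + n·σ₀²)/(σ₀²σ²) = 1137817.7678/(86159.8609·17739.5761); posterior variance σₙ² = σ₀²σ²/(σ² + n·σ₀²) = 86159.8609·17739.5761/1137817.7678 = 1343.307736.
Posterior SD = √σₙ² = √(86159.8609·17739.5761/1137817.7678) = 36.6512.

36.6512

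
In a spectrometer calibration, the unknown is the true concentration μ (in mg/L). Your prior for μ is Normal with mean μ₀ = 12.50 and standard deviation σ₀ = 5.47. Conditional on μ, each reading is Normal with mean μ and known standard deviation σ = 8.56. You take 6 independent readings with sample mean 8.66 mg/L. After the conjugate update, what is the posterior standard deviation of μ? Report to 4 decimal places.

2.9449

For Normal data with known variance σ², a Normal(μ₀, σ₀²) prior on μ is conjugate. Posterior precision = 1/σ₀² + n/σ²; posterior mean is the precision-weighted average of μ₀ and x̄.
σ₀² = 5.47² = 29.9209, σ² = 8.56² = 73.2736; σ² + n·σ₀² = 73.2736 + 6·29.9209 = 252.799.
Posterior precision = 1/σ₀² + n/σ² = 1/29.9209 + 6/73.2736 = (σ² + n·σ₀²)/(σ₀²σ²) = 252.799/(29.9209·73.2736); posterior variance σₙ² = σ₀²σ²/(σ² + n·σ₀²) = 29.9209·73.2736/252.799 = 8.672550.
Posterior SD = √σₙ² = √(29.9209·73.2736/252.799) = 2.9449.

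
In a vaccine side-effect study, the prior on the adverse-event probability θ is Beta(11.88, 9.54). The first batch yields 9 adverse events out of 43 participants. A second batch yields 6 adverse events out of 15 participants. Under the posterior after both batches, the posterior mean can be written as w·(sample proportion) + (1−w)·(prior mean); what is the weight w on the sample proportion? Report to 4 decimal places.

0.7303

The Beta prior is conjugate to a Binomial/Bernoulli likelihood; the update adds successes to α and failures to β.
Total number of participants: n = 43 + 15 = 58.
Posterior mean = (α₀+k)/(α₀+β₀+n) = [n/(α₀+β₀+n)]·(k/n) + [(α₀+β₀)/(α₀+β₀+n)]·α₀/(α₀+β₀), so only n and the prior enter the weight.
The weight on the data is w = n/(α₀+β₀+n) = 58/(11.88+9.54+58) = 58/79.42 = 0.7303.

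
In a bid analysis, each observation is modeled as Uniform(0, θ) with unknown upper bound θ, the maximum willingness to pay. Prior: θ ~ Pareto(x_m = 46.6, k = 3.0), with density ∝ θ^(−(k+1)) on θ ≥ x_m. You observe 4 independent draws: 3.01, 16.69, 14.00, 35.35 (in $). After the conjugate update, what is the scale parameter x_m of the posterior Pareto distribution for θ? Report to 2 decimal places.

A Pareto(scale x_m, shape k) prior on the upper bound θ of Uniform(0, θ) is conjugate: posterior is Pareto(max(x_m, max xᵢ), k + n).
Sample maximum = 35.35; prior scale x_m = 46.6 → posterior scale = max = 46.60.
Posterior shape = 3.0 + 4 = 7.0.
Posterior scale x_m = 46.60.

46.60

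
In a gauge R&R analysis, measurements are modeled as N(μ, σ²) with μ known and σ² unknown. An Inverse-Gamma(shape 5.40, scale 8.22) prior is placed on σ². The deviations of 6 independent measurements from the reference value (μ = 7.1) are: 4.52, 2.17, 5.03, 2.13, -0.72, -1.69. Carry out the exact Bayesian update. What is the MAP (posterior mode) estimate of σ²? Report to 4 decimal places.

With known mean μ and an Inverse-Gamma(α, β) prior on σ², the Normal likelihood is conjugate: posterior is Inv-Gamma(α + n/2, β + Σ(xᵢ−μ)²/2).
Σ(xᵢ−μ)² = (4.52)² + (2.17)² + (5.03)² + (2.13)² + (-0.72)² + (-1.69)² = 58.3516.
Posterior: Inv-Gamma(5.40 + 6/2, 8.22 + 58.3516/2) = Inv-Gamma(8.40, 37.39580).
Mode = β/(α+1) = 37.39580/9.40 = 3.9783.

3.9783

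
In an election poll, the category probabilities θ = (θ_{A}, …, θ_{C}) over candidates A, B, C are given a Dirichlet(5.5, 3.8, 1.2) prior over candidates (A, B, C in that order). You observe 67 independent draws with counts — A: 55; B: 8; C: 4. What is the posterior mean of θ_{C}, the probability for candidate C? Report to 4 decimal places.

0.0671

The Dirichlet prior is conjugate to the Multinomial likelihood: each posterior αⱼ = prior αⱼ + observed count nⱼ.
Posterior concentration: (60.5, 11.8, 5.2), total = 77.5.
E[θ_{C}|data] = α_{C}/Σα = 5.2/77.5 = 0.0671.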